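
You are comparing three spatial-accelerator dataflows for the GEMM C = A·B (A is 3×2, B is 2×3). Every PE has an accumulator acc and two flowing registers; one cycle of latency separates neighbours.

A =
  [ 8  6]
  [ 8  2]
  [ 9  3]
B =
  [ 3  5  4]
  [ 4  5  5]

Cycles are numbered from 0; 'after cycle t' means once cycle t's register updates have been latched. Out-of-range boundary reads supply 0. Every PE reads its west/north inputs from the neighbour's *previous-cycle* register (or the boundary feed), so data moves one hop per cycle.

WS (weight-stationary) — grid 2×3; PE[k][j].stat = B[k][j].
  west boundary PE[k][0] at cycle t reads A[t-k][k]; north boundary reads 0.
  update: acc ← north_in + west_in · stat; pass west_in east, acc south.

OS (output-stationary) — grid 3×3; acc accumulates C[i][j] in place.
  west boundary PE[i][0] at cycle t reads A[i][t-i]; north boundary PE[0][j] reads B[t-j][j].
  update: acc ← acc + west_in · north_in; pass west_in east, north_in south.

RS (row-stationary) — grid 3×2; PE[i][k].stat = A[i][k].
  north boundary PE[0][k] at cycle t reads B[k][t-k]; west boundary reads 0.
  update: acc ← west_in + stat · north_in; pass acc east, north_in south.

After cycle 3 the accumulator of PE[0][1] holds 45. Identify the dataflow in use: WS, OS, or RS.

WS (2×3 grid), PE[0][1]:
  step 0 · PE0,1: acc=0; fwd→0 fwd↓0
  step 1 · PE0,1: acc=40; fwd→8 fwd↓40
  step 2 · PE0,1: acc=40; fwd→8 fwd↓40
  step 3 · PE0,1: acc=45; fwd→9 fwd↓45
OS (3×3 grid), PE[0][1]:
  step 0 · PE0,1: acc=0; fwd→0 fwd↓0
  step 1 · PE0,1: acc=40; fwd→8 fwd↓5
  step 2 · PE0,1: acc=70; fwd→6 fwd↓5
  step 3 · PE0,1: acc=70; fwd→0 fwd↓0
RS (3×2 grid), PE[0][1]:
  step 0 · PE0,1: acc=0; fwd→0 fwd↓0
  step 1 · PE0,1: acc=48; fwd→48 fwd↓4
  step 2 · PE0,1: acc=70; fwd→70 fwd↓5
  step 3 · PE0,1: acc=62; fwd→62 fwd↓5

dataflow = WS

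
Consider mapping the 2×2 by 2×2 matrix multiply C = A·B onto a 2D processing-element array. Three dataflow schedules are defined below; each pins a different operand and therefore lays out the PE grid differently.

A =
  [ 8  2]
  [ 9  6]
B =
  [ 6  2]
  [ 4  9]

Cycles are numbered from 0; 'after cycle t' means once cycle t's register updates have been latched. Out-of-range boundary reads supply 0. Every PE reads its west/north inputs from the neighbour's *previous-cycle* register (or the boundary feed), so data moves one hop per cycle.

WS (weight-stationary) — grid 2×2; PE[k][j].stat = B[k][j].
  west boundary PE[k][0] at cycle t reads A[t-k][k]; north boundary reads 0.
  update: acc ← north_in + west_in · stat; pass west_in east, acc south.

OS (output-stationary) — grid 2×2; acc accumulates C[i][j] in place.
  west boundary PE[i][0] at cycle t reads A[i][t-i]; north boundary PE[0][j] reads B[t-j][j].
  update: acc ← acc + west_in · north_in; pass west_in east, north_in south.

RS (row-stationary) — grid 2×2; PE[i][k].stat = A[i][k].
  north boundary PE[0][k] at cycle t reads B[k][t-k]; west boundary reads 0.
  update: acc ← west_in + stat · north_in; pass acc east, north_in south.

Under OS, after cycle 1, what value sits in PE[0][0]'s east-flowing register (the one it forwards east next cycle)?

OS on a 2×2 grid — tracing PE[0][0] and its feeders:
  after 0 — PE[0][0] acc=48, pass-E 8, pass-S 6
  after 1 — PE[0][0] acc=56, pass-E 2, pass-S 4

register = 2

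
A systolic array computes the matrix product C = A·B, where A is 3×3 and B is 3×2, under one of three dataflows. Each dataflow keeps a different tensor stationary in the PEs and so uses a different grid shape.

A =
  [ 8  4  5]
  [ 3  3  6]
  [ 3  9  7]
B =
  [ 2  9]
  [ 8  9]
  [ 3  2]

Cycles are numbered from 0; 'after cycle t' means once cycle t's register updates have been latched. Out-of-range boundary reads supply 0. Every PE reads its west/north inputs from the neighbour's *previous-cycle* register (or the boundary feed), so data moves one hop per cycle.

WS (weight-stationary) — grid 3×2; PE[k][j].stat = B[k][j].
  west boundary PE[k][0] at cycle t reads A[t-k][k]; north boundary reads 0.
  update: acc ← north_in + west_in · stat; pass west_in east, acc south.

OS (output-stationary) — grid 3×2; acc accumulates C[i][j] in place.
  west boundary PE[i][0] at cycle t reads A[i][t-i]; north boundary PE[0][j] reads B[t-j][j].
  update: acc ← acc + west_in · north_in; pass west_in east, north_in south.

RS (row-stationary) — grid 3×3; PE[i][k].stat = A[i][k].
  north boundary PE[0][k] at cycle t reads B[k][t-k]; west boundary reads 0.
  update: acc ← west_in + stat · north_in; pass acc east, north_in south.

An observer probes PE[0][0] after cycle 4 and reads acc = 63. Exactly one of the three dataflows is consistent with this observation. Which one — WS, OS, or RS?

WS [3×2] PE[0][0] across cycles:
  0: (0,0).acc=16  regs=<8,16>
  1: (0,0).acc=6  regs=<3,6>
  2: (0,0).acc=6  regs=<3,6>
  3: (0,0).acc=0  regs=<0,0>
  4: (0,0).acc=0  regs=<0,0>
OS [3×2] PE[0][0] across cycles:
  0: (0,0).acc=16  regs=<8,2>
  1: (0,0).acc=48  regs=<4,8>
  2: (0,0).acc=63  regs=<5,3>
  3: (0,0).acc=63  regs=<0,0>
  4: (0,0).acc=63  regs=<0,0>
RS [3×3] PE[0][0] across cycles:
  0: (0,0).acc=16  regs=<16,2>
  1: (0,0).acc=72  regs=<72,9>
  2: (0,0).acc=0  regs=<0,0>
  3: (0,0).acc=0  regs=<0,0>
  4: (0,0).acc=0  regs=<0,0>

dataflow = OS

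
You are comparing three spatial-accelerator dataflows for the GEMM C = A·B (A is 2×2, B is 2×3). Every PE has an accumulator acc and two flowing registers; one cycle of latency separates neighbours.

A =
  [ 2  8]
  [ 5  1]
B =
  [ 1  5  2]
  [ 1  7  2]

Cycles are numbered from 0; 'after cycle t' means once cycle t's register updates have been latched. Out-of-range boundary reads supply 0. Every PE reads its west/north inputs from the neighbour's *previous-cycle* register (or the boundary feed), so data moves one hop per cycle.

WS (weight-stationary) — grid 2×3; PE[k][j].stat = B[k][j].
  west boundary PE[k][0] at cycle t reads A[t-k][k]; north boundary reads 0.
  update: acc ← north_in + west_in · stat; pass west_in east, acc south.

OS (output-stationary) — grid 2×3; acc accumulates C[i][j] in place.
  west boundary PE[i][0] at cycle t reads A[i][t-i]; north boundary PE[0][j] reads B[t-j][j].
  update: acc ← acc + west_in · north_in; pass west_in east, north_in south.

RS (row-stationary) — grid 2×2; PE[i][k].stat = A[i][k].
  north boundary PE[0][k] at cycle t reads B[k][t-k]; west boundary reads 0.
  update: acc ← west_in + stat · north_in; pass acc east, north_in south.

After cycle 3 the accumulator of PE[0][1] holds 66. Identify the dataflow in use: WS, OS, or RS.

dataflow = OS

WS [2×3] PE[0][1] across cycles:
  t=0 PE[0][1]: acc=0 h=0 v=0
  t=1 PE[0][1]: acc=10 h=2 v=10
  t=2 PE[0][1]: acc=25 h=5 v=25
  t=3 PE[0][1]: acc=0 h=0 v=0
OS [2×3] PE[0][1] across cycles:
  t=0 PE[0][1]: acc=0 h=0 v=0
  t=1 PE[0][1]: acc=10 h=2 v=5
  t=2 PE[0][1]: acc=66 h=8 v=7
  t=3 PE[0][1]: acc=66 h=0 v=0
RS [2×2] PE[0][1] across cycles:
  t=0 PE[0][1]: acc=0 h=0 v=0
  t=1 PE[0][1]: acc=10 h=10 v=1
  t=2 PE[0][1]: acc=66 h=66 v=7
  t=3 PE[0][1]: acc=20 h=20 v=2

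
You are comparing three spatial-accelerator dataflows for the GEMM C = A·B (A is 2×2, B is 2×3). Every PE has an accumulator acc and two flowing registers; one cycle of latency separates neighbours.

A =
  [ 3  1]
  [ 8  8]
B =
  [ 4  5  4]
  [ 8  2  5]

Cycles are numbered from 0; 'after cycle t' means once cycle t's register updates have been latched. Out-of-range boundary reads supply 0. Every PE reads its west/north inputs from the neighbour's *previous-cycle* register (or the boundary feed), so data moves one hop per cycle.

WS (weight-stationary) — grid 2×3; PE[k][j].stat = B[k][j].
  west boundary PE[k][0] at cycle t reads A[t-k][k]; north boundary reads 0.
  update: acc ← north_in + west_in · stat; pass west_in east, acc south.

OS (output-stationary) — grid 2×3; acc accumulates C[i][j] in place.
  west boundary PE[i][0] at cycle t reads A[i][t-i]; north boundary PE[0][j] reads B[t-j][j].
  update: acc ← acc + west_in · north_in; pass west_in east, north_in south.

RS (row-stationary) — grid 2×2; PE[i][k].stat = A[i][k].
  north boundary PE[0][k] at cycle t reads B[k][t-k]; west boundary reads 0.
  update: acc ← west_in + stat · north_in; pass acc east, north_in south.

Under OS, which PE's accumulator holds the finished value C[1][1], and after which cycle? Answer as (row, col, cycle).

Under OS, C[1][1] lands at PE[1][1]:
  @0  [1,1]  acc 0  |  →0  ↓0
  @1  [1,1]  acc 0  |  →0  ↓0
  @2  [1,1]  acc 40  |  →8  ↓5
  @3  [1,1]  acc 56  |  →8  ↓2

(row, col, cycle) = (1, 1, 3)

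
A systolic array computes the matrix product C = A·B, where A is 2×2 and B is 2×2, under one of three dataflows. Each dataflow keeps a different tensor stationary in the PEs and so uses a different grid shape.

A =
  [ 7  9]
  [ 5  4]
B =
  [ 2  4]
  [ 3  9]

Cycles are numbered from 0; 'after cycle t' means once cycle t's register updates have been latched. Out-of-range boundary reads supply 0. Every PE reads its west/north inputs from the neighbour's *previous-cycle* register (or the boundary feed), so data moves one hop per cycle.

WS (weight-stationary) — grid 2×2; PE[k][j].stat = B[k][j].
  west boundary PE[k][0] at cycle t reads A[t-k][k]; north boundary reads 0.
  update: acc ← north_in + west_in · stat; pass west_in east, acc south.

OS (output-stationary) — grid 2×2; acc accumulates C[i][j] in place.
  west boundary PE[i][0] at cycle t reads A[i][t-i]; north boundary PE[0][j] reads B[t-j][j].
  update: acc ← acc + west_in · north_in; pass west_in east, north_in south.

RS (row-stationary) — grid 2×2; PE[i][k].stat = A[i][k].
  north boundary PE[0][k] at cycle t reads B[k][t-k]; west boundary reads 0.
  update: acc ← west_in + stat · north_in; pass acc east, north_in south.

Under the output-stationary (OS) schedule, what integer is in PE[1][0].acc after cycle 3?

OS 2×2: PE[1][0] cycle-by-cycle (with neighbour feeds):
  0: (0,0).acc=14  regs=<7,2>
  0: (1,0).acc=0  regs=<0,0>
  1: (0,0).acc=41  regs=<9,3>
  1: (1,0).acc=10  regs=<5,2>
  2: (0,0).acc=41  regs=<0,0>
  2: (1,0).acc=22  regs=<4,3>
  3: (0,0).acc=41  regs=<0,0>
  3: (1,0).acc=22  regs=<0,0>

PE[1][0].acc = 22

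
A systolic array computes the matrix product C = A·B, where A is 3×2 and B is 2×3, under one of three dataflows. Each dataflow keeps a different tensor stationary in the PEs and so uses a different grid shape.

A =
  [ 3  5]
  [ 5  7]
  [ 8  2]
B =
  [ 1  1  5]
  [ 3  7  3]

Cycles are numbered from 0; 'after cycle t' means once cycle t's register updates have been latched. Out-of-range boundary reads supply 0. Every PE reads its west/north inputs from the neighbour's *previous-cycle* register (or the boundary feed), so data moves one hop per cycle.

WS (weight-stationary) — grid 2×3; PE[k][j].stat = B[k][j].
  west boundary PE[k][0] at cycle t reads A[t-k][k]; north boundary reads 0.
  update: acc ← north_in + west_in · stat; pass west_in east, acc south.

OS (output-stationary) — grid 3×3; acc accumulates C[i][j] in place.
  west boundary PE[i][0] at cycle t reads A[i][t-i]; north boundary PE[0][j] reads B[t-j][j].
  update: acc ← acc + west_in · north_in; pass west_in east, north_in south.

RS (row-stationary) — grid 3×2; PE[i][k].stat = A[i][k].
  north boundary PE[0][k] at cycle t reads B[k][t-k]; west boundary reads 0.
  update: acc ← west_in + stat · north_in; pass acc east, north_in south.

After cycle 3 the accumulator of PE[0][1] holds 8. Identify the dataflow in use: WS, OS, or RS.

WS [2×3] PE[0][1] across cycles:
  [0] (0,1) acc=0 (h:0 v:0)
  [1] (0,1) acc=3 (h:3 v:3)
  [2] (0,1) acc=5 (h:5 v:5)
  [3] (0,1) acc=8 (h:8 v:8)
OS [3×3] PE[0][1] across cycles:
  [0] (0,1) acc=0 (h:0 v:0)
  [1] (0,1) acc=3 (h:3 v:1)
  [2] (0,1) acc=38 (h:5 v:7)
  [3] (0,1) acc=38 (h:0 v:0)
RS [3×2] PE[0][1] across cycles:
  [0] (0,1) acc=0 (h:0 v:0)
  [1] (0,1) acc=18 (h:18 v:3)
  [2] (0,1) acc=38 (h:38 v:7)
  [3] (0,1) acc=30 (h:30 v:3)

dataflow = WS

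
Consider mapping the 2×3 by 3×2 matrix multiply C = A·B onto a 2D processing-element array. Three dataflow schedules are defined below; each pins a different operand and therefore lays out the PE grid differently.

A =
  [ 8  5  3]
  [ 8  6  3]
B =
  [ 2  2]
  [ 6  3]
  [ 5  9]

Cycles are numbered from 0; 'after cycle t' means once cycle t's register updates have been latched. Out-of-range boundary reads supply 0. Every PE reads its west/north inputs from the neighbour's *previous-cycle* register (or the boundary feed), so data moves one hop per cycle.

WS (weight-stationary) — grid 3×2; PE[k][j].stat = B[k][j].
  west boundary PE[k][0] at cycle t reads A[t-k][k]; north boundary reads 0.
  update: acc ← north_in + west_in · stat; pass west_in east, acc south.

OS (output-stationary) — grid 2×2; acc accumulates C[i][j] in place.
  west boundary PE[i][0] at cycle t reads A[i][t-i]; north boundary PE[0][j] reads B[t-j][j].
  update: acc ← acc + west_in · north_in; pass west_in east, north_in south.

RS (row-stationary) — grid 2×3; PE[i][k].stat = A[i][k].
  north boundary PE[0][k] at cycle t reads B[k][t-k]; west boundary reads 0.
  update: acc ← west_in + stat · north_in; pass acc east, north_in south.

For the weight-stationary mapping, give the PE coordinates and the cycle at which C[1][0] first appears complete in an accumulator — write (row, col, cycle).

WS — PE[2][0] is where C[1][0] collects:
  c0 r2c0: 0 / 0 / 0
  c1 r2c0: 0 / 0 / 0
  c2 r2c0: 61 / 3 / 61
  c3 r2c0: 67 / 3 / 67

(row, col, cycle) = (2, 0, 3)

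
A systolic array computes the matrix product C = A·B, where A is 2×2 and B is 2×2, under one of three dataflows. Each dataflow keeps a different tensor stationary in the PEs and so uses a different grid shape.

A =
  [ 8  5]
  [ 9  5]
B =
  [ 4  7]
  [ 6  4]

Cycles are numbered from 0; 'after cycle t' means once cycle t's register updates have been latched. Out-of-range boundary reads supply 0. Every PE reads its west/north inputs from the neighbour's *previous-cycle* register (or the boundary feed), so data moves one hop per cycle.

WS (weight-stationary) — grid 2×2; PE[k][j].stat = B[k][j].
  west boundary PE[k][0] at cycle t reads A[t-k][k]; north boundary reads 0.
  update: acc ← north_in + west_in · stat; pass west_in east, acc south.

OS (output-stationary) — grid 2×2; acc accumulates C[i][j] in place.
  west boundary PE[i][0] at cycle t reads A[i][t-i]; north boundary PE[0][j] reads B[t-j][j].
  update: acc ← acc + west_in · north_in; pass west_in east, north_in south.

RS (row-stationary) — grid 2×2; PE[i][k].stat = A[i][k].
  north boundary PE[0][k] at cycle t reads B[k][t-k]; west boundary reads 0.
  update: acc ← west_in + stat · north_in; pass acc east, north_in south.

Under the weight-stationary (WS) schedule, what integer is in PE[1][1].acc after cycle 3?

Tracing WS — 2×2 array, target PE[1][1]:
  cycle 0: PE[0][1] → acc 0, east 0, south 0
  cycle 0: PE[1][0] → acc 0, east 0, south 0
  cycle 0: PE[1][1] → acc 0, east 0, south 0
  cycle 1: PE[0][1] → acc 56, east 8, south 56
  cycle 1: PE[1][0] → acc 62, east 5, south 62
  cycle 1: PE[1][1] → acc 0, east 0, south 0
  cycle 2: PE[0][1] → acc 63, east 9, south 63
  cycle 2: PE[1][0] → acc 66, east 5, south 66
  cycle 2: PE[1][1] → acc 76, east 5, south 76
  cycle 3: PE[0][1] → acc 0, east 0, south 0
  cycle 3: PE[1][0] → acc 0, east 0, south 0
  cycle 3: PE[1][1] → acc 83, east 5, south 83

PE[1][1].acc = 83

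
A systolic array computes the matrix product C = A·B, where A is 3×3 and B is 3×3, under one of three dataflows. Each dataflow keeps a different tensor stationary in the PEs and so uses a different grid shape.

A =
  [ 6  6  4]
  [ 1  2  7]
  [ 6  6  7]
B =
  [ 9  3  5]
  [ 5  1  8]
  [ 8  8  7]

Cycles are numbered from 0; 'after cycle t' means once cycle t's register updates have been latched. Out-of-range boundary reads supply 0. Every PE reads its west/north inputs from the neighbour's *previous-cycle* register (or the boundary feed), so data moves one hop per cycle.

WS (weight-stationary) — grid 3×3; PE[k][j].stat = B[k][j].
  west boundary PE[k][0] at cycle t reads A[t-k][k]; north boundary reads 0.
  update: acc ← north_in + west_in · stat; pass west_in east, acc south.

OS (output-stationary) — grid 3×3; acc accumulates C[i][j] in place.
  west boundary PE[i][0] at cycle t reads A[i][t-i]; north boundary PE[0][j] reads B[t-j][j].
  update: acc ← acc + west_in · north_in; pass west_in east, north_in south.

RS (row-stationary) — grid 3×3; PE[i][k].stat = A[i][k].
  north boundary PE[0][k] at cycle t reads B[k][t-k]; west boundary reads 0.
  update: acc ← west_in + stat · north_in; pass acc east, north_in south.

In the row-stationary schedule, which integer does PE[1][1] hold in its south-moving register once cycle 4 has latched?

RS (3×3). Following PE[1][1] plus its west/north inputs:
  0: (0,1).acc=0  regs=<0,0>
  0: (1,0).acc=0  regs=<0,0>
  0: (1,1).acc=0  regs=<0,0>
  1: (0,1).acc=84  regs=<84,5>
  1: (1,0).acc=9  regs=<9,9>
  1: (1,1).acc=0  regs=<0,0>
  2: (0,1).acc=24  regs=<24,1>
  2: (1,0).acc=3  regs=<3,3>
  2: (1,1).acc=19  regs=<19,5>
  3: (0,1).acc=78  regs=<78,8>
  3: (1,0).acc=5  regs=<5,5>
  3: (1,1).acc=5  regs=<5,1>
  4: (0,1).acc=0  regs=<0,0>
  4: (1,0).acc=0  regs=<0,0>
  4: (1,1).acc=21  regs=<21,8>

register = 8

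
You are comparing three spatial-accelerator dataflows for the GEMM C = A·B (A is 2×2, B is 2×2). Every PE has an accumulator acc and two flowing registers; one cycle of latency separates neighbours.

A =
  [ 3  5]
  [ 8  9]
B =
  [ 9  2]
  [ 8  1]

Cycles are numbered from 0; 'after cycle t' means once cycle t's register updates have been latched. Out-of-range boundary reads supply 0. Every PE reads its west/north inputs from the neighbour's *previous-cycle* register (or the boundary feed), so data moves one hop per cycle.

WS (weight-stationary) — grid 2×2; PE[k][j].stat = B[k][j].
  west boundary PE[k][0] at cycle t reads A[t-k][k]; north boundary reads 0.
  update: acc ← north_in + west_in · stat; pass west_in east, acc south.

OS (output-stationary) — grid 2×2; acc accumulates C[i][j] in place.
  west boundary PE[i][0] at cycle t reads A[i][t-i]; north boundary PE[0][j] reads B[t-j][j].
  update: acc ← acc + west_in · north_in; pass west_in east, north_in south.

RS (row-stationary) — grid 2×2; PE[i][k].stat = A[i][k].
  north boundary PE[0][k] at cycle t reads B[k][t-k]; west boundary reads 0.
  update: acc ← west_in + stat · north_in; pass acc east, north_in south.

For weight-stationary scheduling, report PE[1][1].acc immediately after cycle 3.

PE[1][1].acc = 25

WS 2×2: PE[1][1] cycle-by-cycle (with neighbour feeds):
  0: (0,1).acc=0  regs=<0,0>
  0: (1,0).acc=0  regs=<0,0>
  0: (1,1).acc=0  regs=<0,0>
  1: (0,1).acc=6  regs=<3,6>
  1: (1,0).acc=67  regs=<5,67>
  1: (1,1).acc=0  regs=<0,0>
  2: (0,1).acc=16  regs=<8,16>
  2: (1,0).acc=144  regs=<9,144>
  2: (1,1).acc=11  regs=<5,11>
  3: (0,1).acc=0  regs=<0,0>
  3: (1,0).acc=0  regs=<0,0>
  3: (1,1).acc=25  regs=<9,25>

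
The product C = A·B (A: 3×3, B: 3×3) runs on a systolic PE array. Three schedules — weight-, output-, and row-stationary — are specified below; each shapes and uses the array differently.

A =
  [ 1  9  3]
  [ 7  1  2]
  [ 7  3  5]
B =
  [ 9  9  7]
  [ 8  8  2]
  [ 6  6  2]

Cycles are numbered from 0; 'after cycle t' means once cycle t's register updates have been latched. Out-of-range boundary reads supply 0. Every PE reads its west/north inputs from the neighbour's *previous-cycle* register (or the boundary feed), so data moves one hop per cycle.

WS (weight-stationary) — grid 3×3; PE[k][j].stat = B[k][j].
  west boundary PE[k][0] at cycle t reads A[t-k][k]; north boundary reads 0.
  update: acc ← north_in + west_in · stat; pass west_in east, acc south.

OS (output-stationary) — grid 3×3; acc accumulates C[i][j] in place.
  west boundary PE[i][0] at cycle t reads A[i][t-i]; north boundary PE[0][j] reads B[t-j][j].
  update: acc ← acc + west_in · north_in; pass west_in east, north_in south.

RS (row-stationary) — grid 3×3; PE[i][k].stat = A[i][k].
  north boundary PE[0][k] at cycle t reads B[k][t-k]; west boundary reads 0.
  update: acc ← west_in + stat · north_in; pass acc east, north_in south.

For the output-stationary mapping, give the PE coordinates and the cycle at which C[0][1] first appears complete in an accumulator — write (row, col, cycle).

Under OS, C[0][1] lands at PE[0][1]:
  t=0 PE[0][1]: acc=0 h=0 v=0
  t=1 PE[0][1]: acc=9 h=1 v=9
  t=2 PE[0][1]: acc=81 h=9 v=8
  t=3 PE[0][1]: acc=99 h=3 v=6

(row, col, cycle) = (0, 1, 3)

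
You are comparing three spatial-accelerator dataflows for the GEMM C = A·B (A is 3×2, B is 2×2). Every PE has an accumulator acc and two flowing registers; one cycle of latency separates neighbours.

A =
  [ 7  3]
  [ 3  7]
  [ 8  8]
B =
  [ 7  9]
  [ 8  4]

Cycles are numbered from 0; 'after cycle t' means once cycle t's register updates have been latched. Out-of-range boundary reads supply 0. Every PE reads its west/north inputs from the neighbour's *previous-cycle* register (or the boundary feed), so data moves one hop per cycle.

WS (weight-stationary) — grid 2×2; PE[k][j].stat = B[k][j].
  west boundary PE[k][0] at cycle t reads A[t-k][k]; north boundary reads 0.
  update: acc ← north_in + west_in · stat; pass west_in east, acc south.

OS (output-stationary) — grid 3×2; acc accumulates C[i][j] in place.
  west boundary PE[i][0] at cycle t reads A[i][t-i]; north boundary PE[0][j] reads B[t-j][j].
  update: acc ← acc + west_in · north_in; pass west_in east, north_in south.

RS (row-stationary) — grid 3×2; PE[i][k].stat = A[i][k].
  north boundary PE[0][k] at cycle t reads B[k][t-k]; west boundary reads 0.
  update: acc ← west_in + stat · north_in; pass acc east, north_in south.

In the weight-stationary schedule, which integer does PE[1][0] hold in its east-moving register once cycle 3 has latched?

register = 8

WS (2×2). Following PE[1][0] plus its west/north inputs:
  c0 r0c0: 49 / 7 / 49
  c0 r1c0: 0 / 0 / 0
  c1 r0c0: 21 / 3 / 21
  c1 r1c0: 73 / 3 / 73
  c2 r0c0: 56 / 8 / 56
  c2 r1c0: 77 / 7 / 77
  c3 r0c0: 0 / 0 / 0
  c3 r1c0: 120 / 8 / 120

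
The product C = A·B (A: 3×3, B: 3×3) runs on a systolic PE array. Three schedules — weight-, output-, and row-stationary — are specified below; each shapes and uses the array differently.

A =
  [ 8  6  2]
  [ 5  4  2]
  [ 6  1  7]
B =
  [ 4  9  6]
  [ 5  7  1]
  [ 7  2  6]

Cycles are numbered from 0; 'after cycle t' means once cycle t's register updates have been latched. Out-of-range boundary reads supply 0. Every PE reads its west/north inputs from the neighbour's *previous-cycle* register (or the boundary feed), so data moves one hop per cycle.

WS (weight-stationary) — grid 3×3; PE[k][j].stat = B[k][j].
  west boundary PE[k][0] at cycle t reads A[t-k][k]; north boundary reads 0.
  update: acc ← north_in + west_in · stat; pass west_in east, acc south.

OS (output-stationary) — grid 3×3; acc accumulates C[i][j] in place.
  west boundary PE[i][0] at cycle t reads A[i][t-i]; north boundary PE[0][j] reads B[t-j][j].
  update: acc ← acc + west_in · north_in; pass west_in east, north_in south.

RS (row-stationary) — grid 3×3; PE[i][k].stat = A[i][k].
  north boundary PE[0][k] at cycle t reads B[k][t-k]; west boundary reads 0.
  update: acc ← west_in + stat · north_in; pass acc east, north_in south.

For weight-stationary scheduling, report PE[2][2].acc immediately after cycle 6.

WS on a 3×3 grid — tracing PE[2][2] and its feeders:
  t=0 PE[1][2]: acc=0 h=0 v=0
  t=0 PE[2][1]: acc=0 h=0 v=0
  t=0 PE[2][2]: acc=0 h=0 v=0
  t=1 PE[1][2]: acc=0 h=0 v=0
  t=1 PE[2][1]: acc=0 h=0 v=0
  t=1 PE[2][2]: acc=0 h=0 v=0
  t=2 PE[1][2]: acc=0 h=0 v=0
  t=2 PE[2][1]: acc=0 h=0 v=0
  t=2 PE[2][2]: acc=0 h=0 v=0
  t=3 PE[1][2]: acc=54 h=6 v=54
  t=3 PE[2][1]: acc=118 h=2 v=118
  t=3 PE[2][2]: acc=0 h=0 v=0
  t=4 PE[1][2]: acc=34 h=4 v=34
  t=4 PE[2][1]: acc=77 h=2 v=77
  t=4 PE[2][2]: acc=66 h=2 v=66
  t=5 PE[1][2]: acc=37 h=1 v=37
  t=5 PE[2][1]: acc=75 h=7 v=75
  t=5 PE[2][2]: acc=46 h=2 v=46
  t=6 PE[1][2]: acc=0 h=0 v=0
  t=6 PE[2][1]: acc=0 h=0 v=0
  t=6 PE[2][2]: acc=79 h=7 v=79

PE[2][2].acc = 79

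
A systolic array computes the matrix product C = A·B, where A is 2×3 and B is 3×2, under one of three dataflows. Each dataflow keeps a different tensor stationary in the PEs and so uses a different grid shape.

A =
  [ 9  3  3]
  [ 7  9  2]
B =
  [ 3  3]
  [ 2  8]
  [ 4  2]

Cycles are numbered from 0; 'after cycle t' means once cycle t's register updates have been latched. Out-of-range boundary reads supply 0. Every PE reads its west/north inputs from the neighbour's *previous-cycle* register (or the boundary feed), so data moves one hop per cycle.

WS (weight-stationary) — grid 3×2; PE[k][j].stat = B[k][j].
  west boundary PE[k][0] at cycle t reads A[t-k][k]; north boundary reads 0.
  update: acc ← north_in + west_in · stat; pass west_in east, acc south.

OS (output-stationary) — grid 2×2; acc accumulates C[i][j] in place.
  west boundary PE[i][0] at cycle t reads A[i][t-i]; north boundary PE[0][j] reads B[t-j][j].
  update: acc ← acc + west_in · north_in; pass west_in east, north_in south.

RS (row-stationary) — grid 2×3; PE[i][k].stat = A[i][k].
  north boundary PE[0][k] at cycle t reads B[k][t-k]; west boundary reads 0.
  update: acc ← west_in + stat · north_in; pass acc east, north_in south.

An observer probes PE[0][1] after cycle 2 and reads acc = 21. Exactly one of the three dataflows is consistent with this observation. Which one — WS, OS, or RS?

dataflow = WS

WS (3×2 grid), PE[0][1]:
  step 0 · PE0,1: acc=0; fwd→0 fwd↓0
  step 1 · PE0,1: acc=27; fwd→9 fwd↓27
  step 2 · PE0,1: acc=21; fwd→7 fwd↓21
OS (2×2 grid), PE[0][1]:
  step 0 · PE0,1: acc=0; fwd→0 fwd↓0
  step 1 · PE0,1: acc=27; fwd→9 fwd↓3
  step 2 · PE0,1: acc=51; fwd→3 fwd↓8
RS (2×3 grid), PE[0][1]:
  step 0 · PE0,1: acc=0; fwd→0 fwd↓0
  step 1 · PE0,1: acc=33; fwd→33 fwd↓2
  step 2 · PE0,1: acc=51; fwd→51 fwd↓8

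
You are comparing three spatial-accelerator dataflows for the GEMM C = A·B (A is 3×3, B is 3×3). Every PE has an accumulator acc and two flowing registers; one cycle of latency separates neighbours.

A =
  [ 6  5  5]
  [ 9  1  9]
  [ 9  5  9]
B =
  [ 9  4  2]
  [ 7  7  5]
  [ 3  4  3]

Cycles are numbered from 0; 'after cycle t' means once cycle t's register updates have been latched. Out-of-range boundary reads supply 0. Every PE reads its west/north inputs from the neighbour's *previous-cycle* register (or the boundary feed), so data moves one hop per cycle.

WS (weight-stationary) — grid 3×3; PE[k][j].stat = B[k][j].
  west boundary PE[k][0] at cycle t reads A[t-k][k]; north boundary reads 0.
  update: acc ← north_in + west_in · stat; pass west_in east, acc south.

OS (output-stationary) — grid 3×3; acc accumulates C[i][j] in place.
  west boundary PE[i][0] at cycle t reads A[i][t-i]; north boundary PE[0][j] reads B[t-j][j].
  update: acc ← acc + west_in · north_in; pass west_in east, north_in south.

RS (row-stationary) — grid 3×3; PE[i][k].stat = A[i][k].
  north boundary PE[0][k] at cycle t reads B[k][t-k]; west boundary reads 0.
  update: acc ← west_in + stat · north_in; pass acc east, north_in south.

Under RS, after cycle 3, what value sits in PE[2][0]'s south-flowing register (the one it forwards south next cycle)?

register = 4

RS 3×3: PE[2][0] cycle-by-cycle (with neighbour feeds):
  0: (1,0).acc=0  regs=<0,0>
  0: (2,0).acc=0  regs=<0,0>
  1: (1,0).acc=81  regs=<81,9>
  1: (2,0).acc=0  regs=<0,0>
  2: (1,0).acc=36  regs=<36,4>
  2: (2,0).acc=81  regs=<81,9>
  3: (1,0).acc=18  regs=<18,2>
  3: (2,0).acc=36  regs=<36,4>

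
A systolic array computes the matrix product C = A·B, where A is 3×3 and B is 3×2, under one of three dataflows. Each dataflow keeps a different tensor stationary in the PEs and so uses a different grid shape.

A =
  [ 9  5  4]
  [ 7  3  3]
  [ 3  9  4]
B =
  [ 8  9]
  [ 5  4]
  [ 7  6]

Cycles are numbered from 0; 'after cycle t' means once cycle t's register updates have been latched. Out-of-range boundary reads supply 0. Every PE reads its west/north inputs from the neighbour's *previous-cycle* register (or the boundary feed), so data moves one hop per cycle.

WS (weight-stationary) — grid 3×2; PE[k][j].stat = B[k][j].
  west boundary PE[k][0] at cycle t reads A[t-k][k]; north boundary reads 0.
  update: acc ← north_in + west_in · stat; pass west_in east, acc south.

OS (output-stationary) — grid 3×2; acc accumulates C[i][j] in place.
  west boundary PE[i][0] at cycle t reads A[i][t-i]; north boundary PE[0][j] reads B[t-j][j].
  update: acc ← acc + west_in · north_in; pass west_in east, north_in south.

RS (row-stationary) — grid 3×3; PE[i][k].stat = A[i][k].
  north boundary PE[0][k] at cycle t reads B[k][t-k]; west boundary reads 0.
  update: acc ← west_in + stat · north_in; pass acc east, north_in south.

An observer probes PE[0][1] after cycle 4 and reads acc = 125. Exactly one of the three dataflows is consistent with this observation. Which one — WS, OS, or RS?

— WS: 3×2; PE[0][1] trace:
  cycle 0: PE[0][1] → acc 0, east 0, south 0
  cycle 1: PE[0][1] → acc 81, east 9, south 81
  cycle 2: PE[0][1] → acc 63, east 7, south 63
  cycle 3: PE[0][1] → acc 27, east 3, south 27
  cycle 4: PE[0][1] → acc 0, east 0, south 0
— OS: 3×2; PE[0][1] trace:
  cycle 0: PE[0][1] → acc 0, east 0, south 0
  cycle 1: PE[0][1] → acc 81, east 9, south 9
  cycle 2: PE[0][1] → acc 101, east 5, south 4
  cycle 3: PE[0][1] → acc 125, east 4, south 6
  cycle 4: PE[0][1] → acc 125, east 0, south 0
— RS: 3×3; PE[0][1] trace:
  cycle 0: PE[0][1] → acc 0, east 0, south 0
  cycle 1: PE[0][1] → acc 97, east 97, south 5
  cycle 2: PE[0][1] → acc 101, east 101, south 4
  cycle 3: PE[0][1] → acc 0, east 0, south 0
  cycle 4: PE[0][1] → acc 0, east 0, south 0

dataflow = OS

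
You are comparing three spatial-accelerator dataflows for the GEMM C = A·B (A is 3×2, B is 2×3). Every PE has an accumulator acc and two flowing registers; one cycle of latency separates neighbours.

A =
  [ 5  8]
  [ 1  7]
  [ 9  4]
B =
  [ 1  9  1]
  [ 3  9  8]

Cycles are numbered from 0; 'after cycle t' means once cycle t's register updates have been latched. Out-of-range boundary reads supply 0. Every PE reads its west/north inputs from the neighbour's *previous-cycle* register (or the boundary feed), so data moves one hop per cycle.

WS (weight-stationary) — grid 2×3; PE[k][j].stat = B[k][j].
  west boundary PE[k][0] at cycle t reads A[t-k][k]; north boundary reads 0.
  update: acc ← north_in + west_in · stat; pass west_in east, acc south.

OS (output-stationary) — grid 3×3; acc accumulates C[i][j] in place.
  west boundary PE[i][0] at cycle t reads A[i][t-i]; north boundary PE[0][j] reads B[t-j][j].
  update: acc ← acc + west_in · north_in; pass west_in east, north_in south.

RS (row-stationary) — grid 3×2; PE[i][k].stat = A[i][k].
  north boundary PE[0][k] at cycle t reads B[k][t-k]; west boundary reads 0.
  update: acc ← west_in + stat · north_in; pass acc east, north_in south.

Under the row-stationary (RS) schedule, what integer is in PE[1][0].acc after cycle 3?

PE[1][0].acc = 1

RS 3×2: PE[1][0] cycle-by-cycle (with neighbour feeds):
  c0 r0c0: 5 / 5 / 1
  c0 r1c0: 0 / 0 / 0
  c1 r0c0: 45 / 45 / 9
  c1 r1c0: 1 / 1 / 1
  c2 r0c0: 5 / 5 / 1
  c2 r1c0: 9 / 9 / 9
  c3 r0c0: 0 / 0 / 0
  c3 r1c0: 1 / 1 / 1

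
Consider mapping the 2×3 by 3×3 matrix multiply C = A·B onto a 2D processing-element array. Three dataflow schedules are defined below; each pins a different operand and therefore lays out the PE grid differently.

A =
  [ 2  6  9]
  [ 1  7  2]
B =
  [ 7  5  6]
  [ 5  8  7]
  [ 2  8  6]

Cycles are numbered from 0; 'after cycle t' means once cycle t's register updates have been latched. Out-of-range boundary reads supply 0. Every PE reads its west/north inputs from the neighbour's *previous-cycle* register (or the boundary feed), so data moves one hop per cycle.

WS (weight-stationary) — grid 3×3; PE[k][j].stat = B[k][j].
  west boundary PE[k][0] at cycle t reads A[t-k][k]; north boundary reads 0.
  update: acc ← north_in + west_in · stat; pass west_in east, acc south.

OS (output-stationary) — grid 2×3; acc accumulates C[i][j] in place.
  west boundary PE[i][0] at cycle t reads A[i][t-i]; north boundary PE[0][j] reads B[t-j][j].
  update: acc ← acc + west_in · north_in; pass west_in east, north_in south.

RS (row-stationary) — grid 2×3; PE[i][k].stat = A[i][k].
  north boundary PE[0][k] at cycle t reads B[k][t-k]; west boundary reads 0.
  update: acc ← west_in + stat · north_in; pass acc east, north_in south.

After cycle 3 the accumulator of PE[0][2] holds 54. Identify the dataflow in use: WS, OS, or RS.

WS [3×3] PE[0][2] across cycles:
  step 0 · PE0,2: acc=0; fwd→0 fwd↓0
  step 1 · PE0,2: acc=0; fwd→0 fwd↓0
  step 2 · PE0,2: acc=12; fwd→2 fwd↓12
  step 3 · PE0,2: acc=6; fwd→1 fwd↓6
OS [2×3] PE[0][2] across cycles:
  step 0 · PE0,2: acc=0; fwd→0 fwd↓0
  step 1 · PE0,2: acc=0; fwd→0 fwd↓0
  step 2 · PE0,2: acc=12; fwd→2 fwd↓6
  step 3 · PE0,2: acc=54; fwd→6 fwd↓7
RS [2×3] PE[0][2] across cycles:
  step 0 · PE0,2: acc=0; fwd→0 fwd↓0
  step 1 · PE0,2: acc=0; fwd→0 fwd↓0
  step 2 · PE0,2: acc=62; fwd→62 fwd↓2
  step 3 · PE0,2: acc=130; fwd→130 fwd↓8

dataflow = OS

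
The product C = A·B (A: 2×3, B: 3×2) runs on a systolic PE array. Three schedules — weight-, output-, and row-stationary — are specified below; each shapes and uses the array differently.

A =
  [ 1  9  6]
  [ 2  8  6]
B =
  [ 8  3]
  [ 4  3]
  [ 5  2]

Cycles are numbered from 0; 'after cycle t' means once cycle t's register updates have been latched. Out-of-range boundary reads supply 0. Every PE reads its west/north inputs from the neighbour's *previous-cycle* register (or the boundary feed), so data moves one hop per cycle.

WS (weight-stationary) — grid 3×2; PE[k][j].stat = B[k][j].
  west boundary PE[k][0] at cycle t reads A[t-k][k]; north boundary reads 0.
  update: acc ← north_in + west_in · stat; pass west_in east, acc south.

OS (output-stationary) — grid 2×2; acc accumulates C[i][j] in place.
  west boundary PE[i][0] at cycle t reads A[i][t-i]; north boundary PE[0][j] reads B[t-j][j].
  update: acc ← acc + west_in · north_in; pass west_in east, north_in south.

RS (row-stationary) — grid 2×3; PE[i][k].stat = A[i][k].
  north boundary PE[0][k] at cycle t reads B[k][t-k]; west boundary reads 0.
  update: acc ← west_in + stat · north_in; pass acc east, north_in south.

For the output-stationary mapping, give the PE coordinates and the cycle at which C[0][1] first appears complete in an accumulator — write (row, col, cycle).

OS: C[0][1] accumulates in PE[0][1]:
  step 0 · PE0,1: acc=0; fwd→0 fwd↓0
  step 1 · PE0,1: acc=3; fwd→1 fwd↓3
  step 2 · PE0,1: acc=30; fwd→9 fwd↓3
  step 3 · PE0,1: acc=42; fwd→6 fwd↓2

(row, col, cycle) = (0, 1, 3)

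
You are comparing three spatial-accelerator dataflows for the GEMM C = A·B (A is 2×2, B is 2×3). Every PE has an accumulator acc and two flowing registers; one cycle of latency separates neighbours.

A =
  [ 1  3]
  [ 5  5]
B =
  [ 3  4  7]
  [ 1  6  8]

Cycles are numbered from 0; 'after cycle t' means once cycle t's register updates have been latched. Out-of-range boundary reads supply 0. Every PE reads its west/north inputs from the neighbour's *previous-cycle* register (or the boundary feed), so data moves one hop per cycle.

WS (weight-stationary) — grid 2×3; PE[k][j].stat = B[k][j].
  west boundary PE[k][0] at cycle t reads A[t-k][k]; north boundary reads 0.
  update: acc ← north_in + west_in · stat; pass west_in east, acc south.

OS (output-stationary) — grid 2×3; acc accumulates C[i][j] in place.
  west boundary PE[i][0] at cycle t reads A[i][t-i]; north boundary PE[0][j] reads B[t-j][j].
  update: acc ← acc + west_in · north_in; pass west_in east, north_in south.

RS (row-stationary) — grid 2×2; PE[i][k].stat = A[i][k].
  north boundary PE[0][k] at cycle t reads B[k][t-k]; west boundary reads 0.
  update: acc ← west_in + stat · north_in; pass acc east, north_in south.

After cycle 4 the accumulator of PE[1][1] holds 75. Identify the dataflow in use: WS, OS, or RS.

dataflow = RS

— WS: 2×3; PE[1][1] trace:
  @0  [1,1]  acc 0  |  →0  ↓0
  @1  [1,1]  acc 0  |  →0  ↓0
  @2  [1,1]  acc 22  |  →3  ↓22
  @3  [1,1]  acc 50  |  →5  ↓50
  @4  [1,1]  acc 0  |  →0  ↓0
— OS: 2×3; PE[1][1] trace:
  @0  [1,1]  acc 0  |  →0  ↓0
  @1  [1,1]  acc 0  |  →0  ↓0
  @2  [1,1]  acc 20  |  →5  ↓4
  @3  [1,1]  acc 50  |  →5  ↓6
  @4  [1,1]  acc 50  |  →0  ↓0
— RS: 2×2; PE[1][1] trace:
  @0  [1,1]  acc 0  |  →0  ↓0
  @1  [1,1]  acc 0  |  →0  ↓0
  @2  [1,1]  acc 20  |  →20  ↓1
  @3  [1,1]  acc 50  |  →50  ↓6
  @4  [1,1]  acc 75  |  →75  ↓8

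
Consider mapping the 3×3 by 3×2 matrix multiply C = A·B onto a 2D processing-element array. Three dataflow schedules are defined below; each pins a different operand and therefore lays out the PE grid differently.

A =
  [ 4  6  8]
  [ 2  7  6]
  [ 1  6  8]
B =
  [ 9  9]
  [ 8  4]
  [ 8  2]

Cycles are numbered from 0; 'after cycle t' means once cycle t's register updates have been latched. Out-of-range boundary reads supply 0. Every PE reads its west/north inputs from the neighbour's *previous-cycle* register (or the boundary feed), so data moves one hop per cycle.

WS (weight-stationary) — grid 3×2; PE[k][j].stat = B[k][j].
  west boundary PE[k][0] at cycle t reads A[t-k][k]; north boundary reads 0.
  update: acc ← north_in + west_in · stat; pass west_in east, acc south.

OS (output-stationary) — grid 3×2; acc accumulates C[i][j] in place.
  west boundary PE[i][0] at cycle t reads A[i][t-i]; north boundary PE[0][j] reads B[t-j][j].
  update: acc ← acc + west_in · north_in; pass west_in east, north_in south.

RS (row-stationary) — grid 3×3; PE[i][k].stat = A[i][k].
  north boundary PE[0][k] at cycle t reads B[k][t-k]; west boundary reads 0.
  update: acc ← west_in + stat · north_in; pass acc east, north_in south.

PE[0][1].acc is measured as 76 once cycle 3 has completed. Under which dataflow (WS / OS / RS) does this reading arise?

WS (3×2 grid), PE[0][1]:
  t=0 PE[0][1]: acc=0 h=0 v=0
  t=1 PE[0][1]: acc=36 h=4 v=36
  t=2 PE[0][1]: acc=18 h=2 v=18
  t=3 PE[0][1]: acc=9 h=1 v=9
OS (3×2 grid), PE[0][1]:
  t=0 PE[0][1]: acc=0 h=0 v=0
  t=1 PE[0][1]: acc=36 h=4 v=9
  t=2 PE[0][1]: acc=60 h=6 v=4
  t=3 PE[0][1]: acc=76 h=8 v=2
RS (3×3 grid), PE[0][1]:
  t=0 PE[0][1]: acc=0 h=0 v=0
  t=1 PE[0][1]: acc=84 h=84 v=8
  t=2 PE[0][1]: acc=60 h=60 v=4
  t=3 PE[0][1]: acc=0 h=0 v=0

dataflow = OS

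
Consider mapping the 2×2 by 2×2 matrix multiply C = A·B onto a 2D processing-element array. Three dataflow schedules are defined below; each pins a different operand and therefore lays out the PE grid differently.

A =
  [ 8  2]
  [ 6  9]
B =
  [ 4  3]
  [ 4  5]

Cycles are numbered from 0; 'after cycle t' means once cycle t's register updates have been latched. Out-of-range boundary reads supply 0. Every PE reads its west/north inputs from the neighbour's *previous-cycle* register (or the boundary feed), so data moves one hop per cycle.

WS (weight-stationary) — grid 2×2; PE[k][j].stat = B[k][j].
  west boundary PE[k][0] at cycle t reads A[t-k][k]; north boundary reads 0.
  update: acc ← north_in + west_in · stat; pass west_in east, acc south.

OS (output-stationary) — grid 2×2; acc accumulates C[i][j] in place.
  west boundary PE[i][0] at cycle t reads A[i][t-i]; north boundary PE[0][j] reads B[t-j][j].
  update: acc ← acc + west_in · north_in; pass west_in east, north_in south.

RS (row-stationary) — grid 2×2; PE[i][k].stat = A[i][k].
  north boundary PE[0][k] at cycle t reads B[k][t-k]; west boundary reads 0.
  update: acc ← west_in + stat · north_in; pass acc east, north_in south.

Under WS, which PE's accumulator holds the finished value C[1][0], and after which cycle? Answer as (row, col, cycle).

WS: C[1][0] accumulates in PE[1][0]:
  c0 r1c0: 0 / 0 / 0
  c1 r1c0: 40 / 2 / 40
  c2 r1c0: 60 / 9 / 60

(row, col, cycle) = (1, 0, 2)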